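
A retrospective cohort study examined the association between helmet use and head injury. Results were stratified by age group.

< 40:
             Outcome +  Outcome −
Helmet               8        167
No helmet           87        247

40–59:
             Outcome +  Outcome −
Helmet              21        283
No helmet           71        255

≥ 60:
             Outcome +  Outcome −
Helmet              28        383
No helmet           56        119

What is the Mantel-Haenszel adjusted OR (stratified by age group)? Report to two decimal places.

OR_MH = Σ(aᵢdᵢ/nᵢ) / Σ(bᵢcᵢ/nᵢ), where nᵢ is the stratum total.
Stratum 1 (< 40): n = 509; a·d/n = 8·247/509 = 3.8821; b·c/n = 167·87/509 = 28.5442
Stratum 2 (40–59): n = 630; a·d/n = 21·255/630 = 8.5000; b·c/n = 283·71/630 = 31.8937
Stratum 3 (≥ 60): n = 586; a·d/n = 28·119/586 = 5.6860; b·c/n = 383·56/586 = 36.6007
OR_MH = (3.8821 + 8.5000 + 5.6860) / (28.5442 + 31.8937 + 36.6007) = 18.0681 / 97.0385 = 0.18620

0.19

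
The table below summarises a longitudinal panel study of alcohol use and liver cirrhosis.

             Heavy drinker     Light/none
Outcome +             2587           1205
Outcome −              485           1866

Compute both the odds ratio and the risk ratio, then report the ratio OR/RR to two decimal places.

3.85

Reading the table with exposure as columns: a = 2587 (Heavy drinker, case), b = 485 (Heavy drinker, non-case), c = 1205 (Light/none, case), d = 1866.
OR = (2587·1866)/(485·1205) = 4827342/584425 = 8.25999
Risk in exposed = 2587/3072 = 0.84212; risk in unexposed = 1205/3071 = 0.39238; RR = 2.14619
OR/RR = 8.25999 / 2.14619 = 3.84868
The outcome is not rare, so the OR lies further from 1 than the RR.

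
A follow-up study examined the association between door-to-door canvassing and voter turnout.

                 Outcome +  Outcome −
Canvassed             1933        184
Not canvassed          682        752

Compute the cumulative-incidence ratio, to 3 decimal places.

Cells: a = 1933, b = 184, c = 682, d = 752.
Risk in exposed = 1933/2117 = 0.91308; risk in unexposed = 682/1434 = 0.47559.
RR = 0.91308 / 0.47559 = 1.91989
The risk among the exposed is 1.92 times that among the unexposed.

1.920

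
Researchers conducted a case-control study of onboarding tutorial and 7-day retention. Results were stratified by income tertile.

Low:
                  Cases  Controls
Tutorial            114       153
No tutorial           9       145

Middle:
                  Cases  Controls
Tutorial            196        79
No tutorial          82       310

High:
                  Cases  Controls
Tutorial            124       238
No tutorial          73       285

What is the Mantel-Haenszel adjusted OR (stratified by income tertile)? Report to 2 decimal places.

4.83

OR_MH = Σ(aᵢdᵢ/nᵢ) / Σ(bᵢcᵢ/nᵢ), where nᵢ is the stratum total.
Stratum 1 (Low): n = 421; a·d/n = 114·145/421 = 39.2637; b·c/n = 153·9/421 = 3.2708
Stratum 2 (Middle): n = 667; a·d/n = 196·310/667 = 91.0945; b·c/n = 79·82/667 = 9.7121
Stratum 3 (High): n = 720; a·d/n = 124·285/720 = 49.0833; b·c/n = 238·73/720 = 24.1306
OR_MH = (39.2637 + 91.0945 + 49.0833) / (3.2708 + 9.7121 + 24.1306) = 179.4414 / 37.1135 = 4.83494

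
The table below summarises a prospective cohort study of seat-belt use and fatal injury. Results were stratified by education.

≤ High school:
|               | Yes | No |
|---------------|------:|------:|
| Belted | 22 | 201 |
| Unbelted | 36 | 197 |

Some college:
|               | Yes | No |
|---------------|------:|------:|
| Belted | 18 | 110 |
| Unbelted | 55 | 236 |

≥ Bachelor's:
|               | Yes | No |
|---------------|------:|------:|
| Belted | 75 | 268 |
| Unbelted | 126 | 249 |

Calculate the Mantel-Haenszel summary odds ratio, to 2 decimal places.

OR_MH = Σ(aᵢdᵢ/nᵢ) / Σ(bᵢcᵢ/nᵢ), where nᵢ is the stratum total.
Stratum 1 (≤ High school): n = 456; a·d/n = 22·197/456 = 9.5044; b·c/n = 201·36/456 = 15.8684
Stratum 2 (Some college): n = 419; a·d/n = 18·236/419 = 10.1384; b·c/n = 110·55/419 = 14.4391
Stratum 3 (≥ Bachelor's): n = 718; a·d/n = 75·249/718 = 26.0097; b·c/n = 268·126/718 = 47.0306
OR_MH = (9.5044 + 10.1384 + 26.0097) / (15.8684 + 14.4391 + 47.0306) = 45.6526 / 77.3382 = 0.59030

0.59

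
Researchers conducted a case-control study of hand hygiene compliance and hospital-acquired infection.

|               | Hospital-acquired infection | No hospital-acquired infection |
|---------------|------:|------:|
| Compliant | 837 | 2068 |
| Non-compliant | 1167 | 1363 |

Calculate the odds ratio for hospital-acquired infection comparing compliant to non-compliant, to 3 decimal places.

0.473

Cells: a = 837, b = 2068, c = 1167, d = 1363.
OR = (a·d)/(b·c) = (837 × 1363) / (2068 × 1167) = 1140831 / 2413356 = 0.47272
Exposure is associated with lower odds of hospital-acquired infection (OR = 0.47 < 1).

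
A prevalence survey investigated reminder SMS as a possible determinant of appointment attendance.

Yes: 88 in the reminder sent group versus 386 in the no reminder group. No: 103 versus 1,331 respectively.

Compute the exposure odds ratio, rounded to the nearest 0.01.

From the description: a = 88, b = 103, c = 386, d = 1331.
OR = (a·d)/(b·c) = (88 × 1331) / (103 × 386) = 117128 / 39758 = 2.94602
The odds of appointment attendance are about 2.95 times as high in the reminder sent group.

2.95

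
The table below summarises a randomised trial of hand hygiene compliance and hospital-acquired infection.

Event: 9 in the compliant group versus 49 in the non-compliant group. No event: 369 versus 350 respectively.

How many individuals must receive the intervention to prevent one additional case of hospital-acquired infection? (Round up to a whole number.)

11

Risk in treated group = 9/378 = 0.02381; risk in control = 49/399 = 0.12281.
Absolute risk reduction = 0.12281 − 0.02381 = 0.09900
NNT = 1 / ARR = 1 / 0.09900 = 10.101 → round up → 11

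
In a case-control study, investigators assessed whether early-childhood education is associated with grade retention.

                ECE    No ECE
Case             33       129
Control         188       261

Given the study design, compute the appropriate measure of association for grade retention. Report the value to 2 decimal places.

0.36

Reading the table with exposure as columns: a = 33 (ECE, case), b = 188 (ECE, non-case), c = 129 (No ECE, case), d = 261.
This is a case-control study: participants were sampled on outcome status, so risks in the source population cannot be estimated directly — relative risk is not valid here. The odds ratio is the appropriate measure.
OR = (a·d)/(b·c) = (33 × 261) / (188 × 129) = 8613 / 24252 = 0.35515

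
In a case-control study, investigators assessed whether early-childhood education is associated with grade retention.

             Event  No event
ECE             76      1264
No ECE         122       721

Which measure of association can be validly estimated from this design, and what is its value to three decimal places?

0.355

Cells: a = 76, b = 1264, c = 122, d = 721.
This is a case-control study: participants were sampled on outcome status, so risks in the source population cannot be estimated directly — relative risk is not valid here. The odds ratio is the appropriate measure.
OR = (a·d)/(b·c) = (76 × 721) / (1264 × 122) = 54796 / 154208 = 0.35534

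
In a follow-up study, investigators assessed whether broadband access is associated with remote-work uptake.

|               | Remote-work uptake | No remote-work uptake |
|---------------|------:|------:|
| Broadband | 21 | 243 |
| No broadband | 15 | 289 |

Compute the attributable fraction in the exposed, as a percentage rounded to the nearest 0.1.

38.0

Cells: a = 21, b = 243, c = 15, d = 289.
Risk in exposed = 21/264 = 0.07955; risk in unexposed = 15/304 = 0.04934.
RR = 0.07955/0.04934 = 1.61212
AR% = (RR − 1)/RR × 100 = (1.61212 − 1)/1.61212 × 100 = 37.9699%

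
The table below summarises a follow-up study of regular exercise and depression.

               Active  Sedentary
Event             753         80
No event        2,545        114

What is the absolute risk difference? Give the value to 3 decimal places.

Reading the table with exposure as columns: a = 753 (Active, case), b = 2545 (Active, non-case), c = 80 (Sedentary, case), d = 114.
Risk in exposed = 753/3298 = 0.228320; risk in unexposed = 80/194 = 0.412371.
Risk difference = 0.228320 − 0.412371 = -0.184051

-0.184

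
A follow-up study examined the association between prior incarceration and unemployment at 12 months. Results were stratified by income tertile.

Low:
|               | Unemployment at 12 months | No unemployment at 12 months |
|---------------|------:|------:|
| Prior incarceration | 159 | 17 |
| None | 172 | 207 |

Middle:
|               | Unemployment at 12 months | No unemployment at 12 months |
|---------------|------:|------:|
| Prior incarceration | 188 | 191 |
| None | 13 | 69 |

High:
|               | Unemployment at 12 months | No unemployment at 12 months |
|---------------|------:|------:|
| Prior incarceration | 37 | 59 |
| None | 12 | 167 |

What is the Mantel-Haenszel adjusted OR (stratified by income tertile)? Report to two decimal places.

OR_MH = Σ(aᵢdᵢ/nᵢ) / Σ(bᵢcᵢ/nᵢ), where nᵢ is the stratum total.
Stratum 1 (Low): n = 555; a·d/n = 159·207/555 = 59.3027; b·c/n = 17·172/555 = 5.2685
Stratum 2 (Middle): n = 461; a·d/n = 188·69/461 = 28.1388; b·c/n = 191·13/461 = 5.3861
Stratum 3 (High): n = 275; a·d/n = 37·167/275 = 22.4691; b·c/n = 59·12/275 = 2.5745
OR_MH = (59.3027 + 28.1388 + 22.4691) / (5.2685 + 5.3861 + 2.5745) = 109.9106 / 13.2291 = 8.30823

8.31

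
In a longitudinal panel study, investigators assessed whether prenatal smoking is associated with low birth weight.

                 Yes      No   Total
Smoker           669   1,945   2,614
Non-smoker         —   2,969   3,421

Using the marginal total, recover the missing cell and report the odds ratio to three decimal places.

2.259

The missing cell is in the unexposed row: 3421 − 2969 = 452.
So a = 669, b = 1945, c = 452, d = 2969.
OR = (a·d)/(b·c) = (669 × 2969) / (1945 × 452) = 1986261 / 879140 = 2.25932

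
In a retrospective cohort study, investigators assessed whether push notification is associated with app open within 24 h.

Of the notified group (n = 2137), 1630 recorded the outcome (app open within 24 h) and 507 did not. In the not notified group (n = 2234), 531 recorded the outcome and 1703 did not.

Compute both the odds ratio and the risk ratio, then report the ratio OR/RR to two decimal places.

3.21

From the description: a = 1630, b = 507, c = 531, d = 1703.
OR = (1630·1703)/(507·531) = 2775890/269217 = 10.31098
Risk in exposed = 1630/2137 = 0.76275; risk in unexposed = 531/2234 = 0.23769; RR = 3.20901
OR/RR = 10.31098 / 3.20901 = 3.21313
The outcome is not rare, so the OR lies further from 1 than the RR.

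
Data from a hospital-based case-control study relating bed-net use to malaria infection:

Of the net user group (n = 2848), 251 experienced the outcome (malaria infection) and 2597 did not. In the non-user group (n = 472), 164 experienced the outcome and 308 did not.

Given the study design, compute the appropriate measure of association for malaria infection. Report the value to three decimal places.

From the description: a = 251, b = 2597, c = 164, d = 308.
This is a hospital-based case-control study: participants were sampled on outcome status, so risks in the source population cannot be estimated directly — relative risk is not valid here. The odds ratio is the appropriate measure.
OR = (a·d)/(b·c) = (251 × 308) / (2597 × 164) = 77308 / 425908 = 0.18151

0.182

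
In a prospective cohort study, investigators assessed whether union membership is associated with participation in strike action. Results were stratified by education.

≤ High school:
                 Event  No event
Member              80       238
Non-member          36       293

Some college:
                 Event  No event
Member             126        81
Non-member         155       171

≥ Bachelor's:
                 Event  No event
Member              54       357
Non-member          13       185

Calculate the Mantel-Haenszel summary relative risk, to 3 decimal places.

RR_MH = Σ(aᵢ·n₀ᵢ/nᵢ) / Σ(cᵢ·n₁ᵢ/nᵢ), with n₁ᵢ = aᵢ+bᵢ (exposed), n₀ᵢ = cᵢ+dᵢ (unexposed), nᵢ = n₁ᵢ+n₀ᵢ.
Stratum 1 (≤ High school): n₁ = 318, n₀ = 329, n = 647; a·n₀/n = 80·329/647 = 40.6801; c·n₁/n = 36·318/647 = 17.6940
Stratum 2 (Some college): n₁ = 207, n₀ = 326, n = 533; a·n₀/n = 126·326/533 = 77.0657; c·n₁/n = 155·207/533 = 60.1970
Stratum 3 (≥ Bachelor's): n₁ = 411, n₀ = 198, n = 609; a·n₀/n = 54·198/609 = 17.5567; c·n₁/n = 13·411/609 = 8.7734
RR_MH = (40.6801 + 77.0657 + 17.5567) / (17.6940 + 60.1970 + 8.7734) = 135.3024 / 86.6644 = 1.56122

1.561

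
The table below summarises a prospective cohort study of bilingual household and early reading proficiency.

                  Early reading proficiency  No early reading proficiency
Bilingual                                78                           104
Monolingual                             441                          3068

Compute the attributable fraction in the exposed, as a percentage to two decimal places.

Cells: a = 78, b = 104, c = 441, d = 3068.
Risk in exposed = 78/182 = 0.42857; risk in unexposed = 441/3509 = 0.12568.
RR = 0.42857/0.12568 = 3.41011
AR% = (RR − 1)/RR × 100 = (3.41011 − 1)/3.41011 × 100 = 70.6754%

70.68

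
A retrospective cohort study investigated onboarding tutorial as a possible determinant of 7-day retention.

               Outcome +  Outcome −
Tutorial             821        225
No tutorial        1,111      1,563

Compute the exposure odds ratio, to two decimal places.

Cells: a = 821, b = 225, c = 1111, d = 1563.
OR = (a·d)/(b·c) = (821 × 1563) / (225 × 1111) = 1283223 / 249975 = 5.13341
The odds of 7-day retention are about 5.13 times as high in the tutorial group.

5.13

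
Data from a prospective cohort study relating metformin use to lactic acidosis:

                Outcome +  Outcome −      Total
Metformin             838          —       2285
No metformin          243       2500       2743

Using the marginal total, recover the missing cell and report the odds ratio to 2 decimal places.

The missing cell is in the exposed row: 2285 − 838 = 1447.
So a = 838, b = 1447, c = 243, d = 2500.
OR = (a·d)/(b·c) = (838 × 2500) / (1447 × 243) = 2095000 / 351621 = 5.95812

5.96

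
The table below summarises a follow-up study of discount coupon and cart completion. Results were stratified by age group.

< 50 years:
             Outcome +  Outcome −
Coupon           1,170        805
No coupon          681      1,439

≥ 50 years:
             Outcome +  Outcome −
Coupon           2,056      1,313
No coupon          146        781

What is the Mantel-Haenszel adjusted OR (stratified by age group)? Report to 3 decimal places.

4.397

OR_MH = Σ(aᵢdᵢ/nᵢ) / Σ(bᵢcᵢ/nᵢ), where nᵢ is the stratum total.
Stratum 1 (< 50 years): n = 4095; a·d/n = 1170·1439/4095 = 411.1429; b·c/n = 805·681/4095 = 133.8718
Stratum 2 (≥ 50 years): n = 4296; a·d/n = 2056·781/4296 = 373.7747; b·c/n = 1313·146/4296 = 44.6224
OR_MH = (411.1429 + 373.7747) / (133.8718 + 44.6224) = 784.9175 / 178.4942 = 4.39744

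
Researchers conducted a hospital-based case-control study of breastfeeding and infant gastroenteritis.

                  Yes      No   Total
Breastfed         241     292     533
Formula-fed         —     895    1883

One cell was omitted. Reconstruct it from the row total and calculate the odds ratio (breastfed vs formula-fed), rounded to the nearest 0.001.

The missing cell is in the unexposed row: 1883 − 895 = 988.
So a = 241, b = 292, c = 988, d = 895.
OR = (a·d)/(b·c) = (241 × 895) / (292 × 988) = 215695 / 288496 = 0.74765

0.748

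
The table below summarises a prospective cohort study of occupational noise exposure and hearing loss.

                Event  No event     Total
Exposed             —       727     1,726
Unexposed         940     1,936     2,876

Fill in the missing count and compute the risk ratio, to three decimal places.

The missing cell is in the exposed row: 1726 − 727 = 999.
So a = 999, b = 727, c = 940, d = 1936.
RR = [a/(a+b)] / [c/(c+d)] = (999/1726) / (940/2876) = 0.57879/0.32684 = 1.77087

1.771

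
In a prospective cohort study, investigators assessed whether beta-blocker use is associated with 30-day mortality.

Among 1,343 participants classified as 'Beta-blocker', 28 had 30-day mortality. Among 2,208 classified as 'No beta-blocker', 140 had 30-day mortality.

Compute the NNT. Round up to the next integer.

24

Risk in treated group = 28/1343 = 0.02085; risk in control = 140/2208 = 0.06341.
Absolute risk reduction = 0.06341 − 0.02085 = 0.04256
NNT = 1 / ARR = 1 / 0.04256 = 23.498 → round up → 24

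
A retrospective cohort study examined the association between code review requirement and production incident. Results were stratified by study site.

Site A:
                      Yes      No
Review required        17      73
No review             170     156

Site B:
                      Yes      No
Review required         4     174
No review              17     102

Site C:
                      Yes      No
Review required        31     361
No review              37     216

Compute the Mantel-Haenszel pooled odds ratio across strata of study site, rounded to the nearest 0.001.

0.300

OR_MH = Σ(aᵢdᵢ/nᵢ) / Σ(bᵢcᵢ/nᵢ), where nᵢ is the stratum total.
Stratum 1 (Site A): n = 416; a·d/n = 17·156/416 = 6.3750; b·c/n = 73·170/416 = 29.8317
Stratum 2 (Site B): n = 297; a·d/n = 4·102/297 = 1.3737; b·c/n = 174·17/297 = 9.9596
Stratum 3 (Site C): n = 645; a·d/n = 31·216/645 = 10.3814; b·c/n = 361·37/645 = 20.7085
OR_MH = (6.3750 + 1.3737 + 10.3814) / (29.8317 + 9.9596 + 20.7085) = 18.1301 / 60.4999 = 0.29967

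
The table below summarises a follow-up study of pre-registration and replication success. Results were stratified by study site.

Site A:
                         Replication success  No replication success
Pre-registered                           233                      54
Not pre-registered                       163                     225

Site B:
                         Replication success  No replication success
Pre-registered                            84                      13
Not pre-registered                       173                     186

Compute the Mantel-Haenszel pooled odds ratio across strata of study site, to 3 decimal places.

OR_MH = Σ(aᵢdᵢ/nᵢ) / Σ(bᵢcᵢ/nᵢ), where nᵢ is the stratum total.
Stratum 1 (Site A): n = 675; a·d/n = 233·225/675 = 77.6667; b·c/n = 54·163/675 = 13.0400
Stratum 2 (Site B): n = 456; a·d/n = 84·186/456 = 34.2632; b·c/n = 13·173/456 = 4.9320
OR_MH = (77.6667 + 34.2632) / (13.0400 + 4.9320) = 111.9298 / 17.9720 = 6.22801

6.228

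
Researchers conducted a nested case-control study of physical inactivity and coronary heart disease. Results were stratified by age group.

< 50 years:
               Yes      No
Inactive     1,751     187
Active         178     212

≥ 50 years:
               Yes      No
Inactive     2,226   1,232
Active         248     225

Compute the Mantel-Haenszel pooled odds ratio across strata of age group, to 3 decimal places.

3.117

OR_MH = Σ(aᵢdᵢ/nᵢ) / Σ(bᵢcᵢ/nᵢ), where nᵢ is the stratum total.
Stratum 1 (< 50 years): n = 2328; a·d/n = 1751·212/2328 = 159.4553; b·c/n = 187·178/2328 = 14.2981
Stratum 2 (≥ 50 years): n = 3931; a·d/n = 2226·225/3931 = 127.4103; b·c/n = 1232·248/3931 = 77.7248
OR_MH = (159.4553 + 127.4103) / (14.2981 + 77.7248) = 286.8657 / 92.0229 = 3.11733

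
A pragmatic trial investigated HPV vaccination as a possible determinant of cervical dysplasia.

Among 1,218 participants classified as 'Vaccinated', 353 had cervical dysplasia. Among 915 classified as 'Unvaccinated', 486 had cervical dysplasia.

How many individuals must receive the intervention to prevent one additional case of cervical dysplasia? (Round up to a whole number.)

Risk in treated group = 353/1218 = 0.28982; risk in control = 486/915 = 0.53115.
Absolute risk reduction = 0.53115 − 0.28982 = 0.24133
NNT = 1 / ARR = 1 / 0.24133 = 4.144 → round up → 5

5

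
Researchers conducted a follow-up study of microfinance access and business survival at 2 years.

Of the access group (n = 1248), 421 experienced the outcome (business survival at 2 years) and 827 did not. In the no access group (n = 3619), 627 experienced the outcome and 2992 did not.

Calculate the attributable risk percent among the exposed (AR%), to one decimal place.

From the description: a = 421, b = 827, c = 627, d = 2992.
Risk in exposed = 421/1248 = 0.33734; risk in unexposed = 627/3619 = 0.17325.
RR = 0.33734/0.17325 = 1.94710
AR% = (RR − 1)/RR × 100 = (1.94710 − 1)/1.94710 × 100 = 48.6416%

48.6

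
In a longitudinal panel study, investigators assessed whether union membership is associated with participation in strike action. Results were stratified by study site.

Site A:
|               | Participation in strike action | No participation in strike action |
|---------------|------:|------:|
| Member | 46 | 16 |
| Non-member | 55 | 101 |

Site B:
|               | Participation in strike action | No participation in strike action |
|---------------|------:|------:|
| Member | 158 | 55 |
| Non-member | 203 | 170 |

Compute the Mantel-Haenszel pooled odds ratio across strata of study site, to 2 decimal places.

2.91

OR_MH = Σ(aᵢdᵢ/nᵢ) / Σ(bᵢcᵢ/nᵢ), where nᵢ is the stratum total.
Stratum 1 (Site A): n = 218; a·d/n = 46·101/218 = 21.3119; b·c/n = 16·55/218 = 4.0367
Stratum 2 (Site B): n = 586; a·d/n = 158·170/586 = 45.8362; b·c/n = 55·203/586 = 19.0529
OR_MH = (21.3119 + 45.8362) / (4.0367 + 19.0529) = 67.1481 / 23.0896 = 2.90815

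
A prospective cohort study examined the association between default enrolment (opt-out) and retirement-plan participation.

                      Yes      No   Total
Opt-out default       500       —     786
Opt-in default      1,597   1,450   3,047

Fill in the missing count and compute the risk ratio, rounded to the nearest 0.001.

The missing cell is in the exposed row: 786 − 500 = 286.
So a = 500, b = 286, c = 1597, d = 1450.
RR = [a/(a+b)] / [c/(c+d)] = (500/786) / (1597/3047) = 0.63613/0.52412 = 1.21371

1.214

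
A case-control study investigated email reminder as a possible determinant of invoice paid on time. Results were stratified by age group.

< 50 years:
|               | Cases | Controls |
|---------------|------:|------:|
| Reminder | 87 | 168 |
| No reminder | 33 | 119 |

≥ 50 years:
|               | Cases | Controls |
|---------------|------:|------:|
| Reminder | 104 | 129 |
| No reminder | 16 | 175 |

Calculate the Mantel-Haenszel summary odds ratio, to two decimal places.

OR_MH = Σ(aᵢdᵢ/nᵢ) / Σ(bᵢcᵢ/nᵢ), where nᵢ is the stratum total.
Stratum 1 (< 50 years): n = 407; a·d/n = 87·119/407 = 25.4373; b·c/n = 168·33/407 = 13.6216
Stratum 2 (≥ 50 years): n = 424; a·d/n = 104·175/424 = 42.9245; b·c/n = 129·16/424 = 4.8679
OR_MH = (25.4373 + 42.9245) / (13.6216 + 4.8679) = 68.3619 / 18.4895 = 3.69733

3.70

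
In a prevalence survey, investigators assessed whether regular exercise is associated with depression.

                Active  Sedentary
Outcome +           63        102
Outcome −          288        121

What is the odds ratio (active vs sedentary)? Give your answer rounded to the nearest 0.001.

0.259

Reading the table with exposure as columns: a = 63 (Active, case), b = 288 (Active, non-case), c = 102 (Sedentary, case), d = 121.
OR = (a·d)/(b·c) = (63 × 121) / (288 × 102) = 7623 / 29376 = 0.25950
Exposure is associated with lower odds of depression (OR = 0.26 < 1).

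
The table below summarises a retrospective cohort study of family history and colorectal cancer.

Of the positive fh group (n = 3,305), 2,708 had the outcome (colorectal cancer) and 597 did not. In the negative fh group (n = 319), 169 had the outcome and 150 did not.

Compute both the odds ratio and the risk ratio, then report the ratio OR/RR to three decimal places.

2.603

From the description: a = 2708, b = 597, c = 169, d = 150.
OR = (2708·150)/(597·169) = 406200/100893 = 4.02605
Risk in exposed = 2708/3305 = 0.81936; risk in unexposed = 169/319 = 0.52978; RR = 1.54661
OR/RR = 4.02605 / 1.54661 = 2.60314
The outcome is not rare, so the OR lies further from 1 than the RR.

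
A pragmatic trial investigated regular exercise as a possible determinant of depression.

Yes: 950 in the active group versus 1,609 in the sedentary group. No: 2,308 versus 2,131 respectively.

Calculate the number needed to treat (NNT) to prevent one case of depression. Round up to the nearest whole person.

8

Risk in treated group = 950/3258 = 0.29159; risk in control = 1609/3740 = 0.43021.
Absolute risk reduction = 0.43021 − 0.29159 = 0.13862
NNT = 1 / ARR = 1 / 0.13862 = 7.214 → round up → 8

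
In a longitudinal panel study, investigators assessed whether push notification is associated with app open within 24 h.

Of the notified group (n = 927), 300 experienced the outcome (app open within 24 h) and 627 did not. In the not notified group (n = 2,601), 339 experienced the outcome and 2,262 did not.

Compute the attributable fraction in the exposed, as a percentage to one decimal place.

From the description: a = 300, b = 627, c = 339, d = 2262.
Risk in exposed = 300/927 = 0.32362; risk in unexposed = 339/2601 = 0.13033.
RR = 0.32362/0.13033 = 2.48303
AR% = (RR − 1)/RR × 100 = (2.48303 − 1)/2.48303 × 100 = 59.7266%

59.7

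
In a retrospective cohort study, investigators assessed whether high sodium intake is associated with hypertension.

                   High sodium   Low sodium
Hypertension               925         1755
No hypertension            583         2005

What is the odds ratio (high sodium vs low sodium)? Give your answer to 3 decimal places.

1.813

Reading the table with exposure as columns: a = 925 (High sodium, case), b = 583 (High sodium, non-case), c = 1755 (Low sodium, case), d = 2005.
OR = (a·d)/(b·c) = (925 × 2005) / (583 × 1755) = 1854625 / 1023165 = 1.81264
The odds of hypertension are about 1.81 times as high in the high sodium group.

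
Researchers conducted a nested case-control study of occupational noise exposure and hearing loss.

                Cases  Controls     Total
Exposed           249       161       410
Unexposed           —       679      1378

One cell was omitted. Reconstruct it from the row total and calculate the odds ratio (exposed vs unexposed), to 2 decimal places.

1.50

The missing cell is in the unexposed row: 1378 − 679 = 699.
So a = 249, b = 161, c = 699, d = 679.
OR = (a·d)/(b·c) = (249 × 679) / (161 × 699) = 169071 / 112539 = 1.50233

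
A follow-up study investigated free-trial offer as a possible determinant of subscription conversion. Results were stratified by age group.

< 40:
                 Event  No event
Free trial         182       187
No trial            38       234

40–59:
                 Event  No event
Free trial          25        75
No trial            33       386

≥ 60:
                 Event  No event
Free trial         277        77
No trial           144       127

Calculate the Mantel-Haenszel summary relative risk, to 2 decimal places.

RR_MH = Σ(aᵢ·n₀ᵢ/nᵢ) / Σ(cᵢ·n₁ᵢ/nᵢ), with n₁ᵢ = aᵢ+bᵢ (exposed), n₀ᵢ = cᵢ+dᵢ (unexposed), nᵢ = n₁ᵢ+n₀ᵢ.
Stratum 1 (< 40): n₁ = 369, n₀ = 272, n = 641; a·n₀/n = 182·272/641 = 77.2293; c·n₁/n = 38·369/641 = 21.8752
Stratum 2 (40–59): n₁ = 100, n₀ = 419, n = 519; a·n₀/n = 25·419/519 = 20.1830; c·n₁/n = 33·100/519 = 6.3584
Stratum 3 (≥ 60): n₁ = 354, n₀ = 271, n = 625; a·n₀/n = 277·271/625 = 120.1072; c·n₁/n = 144·354/625 = 81.5616
RR_MH = (77.2293 + 20.1830 + 120.1072) / (21.8752 + 6.3584 + 81.5616) = 217.5196 / 109.7952 = 1.98114

1.98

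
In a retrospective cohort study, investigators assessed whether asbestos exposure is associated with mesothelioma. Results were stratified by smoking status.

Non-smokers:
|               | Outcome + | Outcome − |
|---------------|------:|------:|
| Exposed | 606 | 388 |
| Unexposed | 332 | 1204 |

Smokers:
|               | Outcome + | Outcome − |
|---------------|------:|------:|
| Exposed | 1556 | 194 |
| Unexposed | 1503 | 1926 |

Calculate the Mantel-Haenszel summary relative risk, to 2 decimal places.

RR_MH = Σ(aᵢ·n₀ᵢ/nᵢ) / Σ(cᵢ·n₁ᵢ/nᵢ), with n₁ᵢ = aᵢ+bᵢ (exposed), n₀ᵢ = cᵢ+dᵢ (unexposed), nᵢ = n₁ᵢ+n₀ᵢ.
Stratum 1 (Non-smokers): n₁ = 994, n₀ = 1536, n = 2530; a·n₀/n = 606·1536/2530 = 367.9115; c·n₁/n = 332·994/2530 = 130.4379
Stratum 2 (Smokers): n₁ = 1750, n₀ = 3429, n = 5179; a·n₀/n = 1556·3429/5179 = 1030.2228; c·n₁/n = 1503·1750/5179 = 507.8683
RR_MH = (367.9115 + 1030.2228) / (130.4379 + 507.8683) = 1398.1343 / 638.3063 = 2.19038

2.19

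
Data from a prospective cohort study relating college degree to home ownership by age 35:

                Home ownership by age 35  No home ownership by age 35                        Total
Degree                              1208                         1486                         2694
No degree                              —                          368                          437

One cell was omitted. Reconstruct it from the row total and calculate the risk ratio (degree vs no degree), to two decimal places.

The missing cell is in the unexposed row: 437 − 368 = 69.
So a = 1208, b = 1486, c = 69, d = 368.
RR = [a/(a+b)] / [c/(c+d)] = (1208/2694) / (69/437) = 0.44840/0.15789 = 2.83989

2.84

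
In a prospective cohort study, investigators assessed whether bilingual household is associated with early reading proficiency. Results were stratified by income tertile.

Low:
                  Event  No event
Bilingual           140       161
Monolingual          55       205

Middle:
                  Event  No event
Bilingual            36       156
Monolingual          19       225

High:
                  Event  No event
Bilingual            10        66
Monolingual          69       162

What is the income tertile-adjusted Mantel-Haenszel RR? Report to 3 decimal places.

1.684

RR_MH = Σ(aᵢ·n₀ᵢ/nᵢ) / Σ(cᵢ·n₁ᵢ/nᵢ), with n₁ᵢ = aᵢ+bᵢ (exposed), n₀ᵢ = cᵢ+dᵢ (unexposed), nᵢ = n₁ᵢ+n₀ᵢ.
Stratum 1 (Low): n₁ = 301, n₀ = 260, n = 561; a·n₀/n = 140·260/561 = 64.8841; c·n₁/n = 55·301/561 = 29.5098
Stratum 2 (Middle): n₁ = 192, n₀ = 244, n = 436; a·n₀/n = 36·244/436 = 20.1468; c·n₁/n = 19·192/436 = 8.3670
Stratum 3 (High): n₁ = 76, n₀ = 231, n = 307; a·n₀/n = 10·231/307 = 7.5244; c·n₁/n = 69·76/307 = 17.0814
RR_MH = (64.8841 + 20.1468 + 7.5244) / (29.5098 + 8.3670 + 17.0814) = 92.5554 / 54.9582 = 1.68410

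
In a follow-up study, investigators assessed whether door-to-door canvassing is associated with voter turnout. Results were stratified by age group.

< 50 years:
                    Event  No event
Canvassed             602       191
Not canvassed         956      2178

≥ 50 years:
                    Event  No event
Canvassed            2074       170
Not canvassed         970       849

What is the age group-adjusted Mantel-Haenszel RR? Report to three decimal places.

RR_MH = Σ(aᵢ·n₀ᵢ/nᵢ) / Σ(cᵢ·n₁ᵢ/nᵢ), with n₁ᵢ = aᵢ+bᵢ (exposed), n₀ᵢ = cᵢ+dᵢ (unexposed), nᵢ = n₁ᵢ+n₀ᵢ.
Stratum 1 (< 50 years): n₁ = 793, n₀ = 3134, n = 3927; a·n₀/n = 602·3134/3927 = 480.4349; c·n₁/n = 956·793/3927 = 193.0502
Stratum 2 (≥ 50 years): n₁ = 2244, n₀ = 1819, n = 4063; a·n₀/n = 2074·1819/4063 = 928.5272; c·n₁/n = 970·2244/4063 = 535.7322
RR_MH = (480.4349 + 928.5272) / (193.0502 + 535.7322) = 1408.9621 / 728.7824 = 1.93331

1.933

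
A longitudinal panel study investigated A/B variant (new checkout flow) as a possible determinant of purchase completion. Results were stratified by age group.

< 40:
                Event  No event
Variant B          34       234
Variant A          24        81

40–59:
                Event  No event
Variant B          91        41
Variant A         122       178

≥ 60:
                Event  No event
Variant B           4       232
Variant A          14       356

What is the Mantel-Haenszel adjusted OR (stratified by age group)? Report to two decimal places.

1.48

OR_MH = Σ(aᵢdᵢ/nᵢ) / Σ(bᵢcᵢ/nᵢ), where nᵢ is the stratum total.
Stratum 1 (< 40): n = 373; a·d/n = 34·81/373 = 7.3834; b·c/n = 234·24/373 = 15.0563
Stratum 2 (40–59): n = 432; a·d/n = 91·178/432 = 37.4954; b·c/n = 41·122/432 = 11.5787
Stratum 3 (≥ 60): n = 606; a·d/n = 4·356/606 = 2.3498; b·c/n = 232·14/606 = 5.3597
OR_MH = (7.3834 + 37.4954 + 2.3498) / (15.0563 + 11.5787 + 5.3597) = 47.2286 / 31.9947 = 1.47614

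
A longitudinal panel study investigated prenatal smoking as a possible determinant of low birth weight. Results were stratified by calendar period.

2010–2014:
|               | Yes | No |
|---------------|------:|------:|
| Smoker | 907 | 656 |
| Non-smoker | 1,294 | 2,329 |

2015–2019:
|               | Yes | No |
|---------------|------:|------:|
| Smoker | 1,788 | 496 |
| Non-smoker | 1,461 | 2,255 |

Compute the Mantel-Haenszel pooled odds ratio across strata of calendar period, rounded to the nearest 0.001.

3.794

OR_MH = Σ(aᵢdᵢ/nᵢ) / Σ(bᵢcᵢ/nᵢ), where nᵢ is the stratum total.
Stratum 1 (2010–2014): n = 5186; a·d/n = 907·2329/5186 = 407.3280; b·c/n = 656·1294/5186 = 163.6838
Stratum 2 (2015–2019): n = 6000; a·d/n = 1788·2255/6000 = 671.9900; b·c/n = 496·1461/6000 = 120.7760
OR_MH = (407.3280 + 671.9900) / (163.6838 + 120.7760) = 1079.3180 / 284.4598 = 3.79427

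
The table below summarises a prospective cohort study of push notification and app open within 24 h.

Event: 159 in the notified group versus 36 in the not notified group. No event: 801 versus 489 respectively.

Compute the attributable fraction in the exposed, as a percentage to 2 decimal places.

From the description: a = 159, b = 801, c = 36, d = 489.
Risk in exposed = 159/960 = 0.16562; risk in unexposed = 36/525 = 0.06857.
RR = 0.16562/0.06857 = 2.41536
AR% = (RR − 1)/RR × 100 = (2.41536 − 1)/2.41536 × 100 = 58.5984%

58.60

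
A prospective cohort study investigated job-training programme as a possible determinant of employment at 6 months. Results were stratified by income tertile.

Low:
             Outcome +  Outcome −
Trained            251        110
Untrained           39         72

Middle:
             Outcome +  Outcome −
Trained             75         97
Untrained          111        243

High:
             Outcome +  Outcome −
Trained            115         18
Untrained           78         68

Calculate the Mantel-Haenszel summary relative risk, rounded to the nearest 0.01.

RR_MH = Σ(aᵢ·n₀ᵢ/nᵢ) / Σ(cᵢ·n₁ᵢ/nᵢ), with n₁ᵢ = aᵢ+bᵢ (exposed), n₀ᵢ = cᵢ+dᵢ (unexposed), nᵢ = n₁ᵢ+n₀ᵢ.
Stratum 1 (Low): n₁ = 361, n₀ = 111, n = 472; a·n₀/n = 251·111/472 = 59.0275; c·n₁/n = 39·361/472 = 29.8284
Stratum 2 (Middle): n₁ = 172, n₀ = 354, n = 526; a·n₀/n = 75·354/526 = 50.4753; c·n₁/n = 111·172/526 = 36.2966
Stratum 3 (High): n₁ = 133, n₀ = 146, n = 279; a·n₀/n = 115·146/279 = 60.1792; c·n₁/n = 78·133/279 = 37.1828
RR_MH = (59.0275 + 50.4753 + 60.1792) / (29.8284 + 36.2966 + 37.1828) = 169.6820 / 103.3078 = 1.64249

1.64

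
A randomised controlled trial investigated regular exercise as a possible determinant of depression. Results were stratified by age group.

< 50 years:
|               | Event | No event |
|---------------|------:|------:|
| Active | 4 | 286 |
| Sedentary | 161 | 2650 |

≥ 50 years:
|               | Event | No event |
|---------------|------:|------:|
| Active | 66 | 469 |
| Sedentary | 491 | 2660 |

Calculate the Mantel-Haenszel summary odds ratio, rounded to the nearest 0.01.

0.66

OR_MH = Σ(aᵢdᵢ/nᵢ) / Σ(bᵢcᵢ/nᵢ), where nᵢ is the stratum total.
Stratum 1 (< 50 years): n = 3101; a·d/n = 4·2650/3101 = 3.4183; b·c/n = 286·161/3101 = 14.8488
Stratum 2 (≥ 50 years): n = 3686; a·d/n = 66·2660/3686 = 47.6289; b·c/n = 469·491/3686 = 62.4740
OR_MH = (3.4183 + 47.6289) / (14.8488 + 62.4740) = 51.0471 / 77.3227 = 0.66018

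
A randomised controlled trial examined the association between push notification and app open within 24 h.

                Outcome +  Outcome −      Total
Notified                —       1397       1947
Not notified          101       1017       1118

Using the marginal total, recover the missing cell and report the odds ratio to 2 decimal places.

The missing cell is in the exposed row: 1947 − 1397 = 550.
So a = 550, b = 1397, c = 101, d = 1017.
OR = (a·d)/(b·c) = (550 × 1017) / (1397 × 101) = 559350 / 141097 = 3.96429

3.96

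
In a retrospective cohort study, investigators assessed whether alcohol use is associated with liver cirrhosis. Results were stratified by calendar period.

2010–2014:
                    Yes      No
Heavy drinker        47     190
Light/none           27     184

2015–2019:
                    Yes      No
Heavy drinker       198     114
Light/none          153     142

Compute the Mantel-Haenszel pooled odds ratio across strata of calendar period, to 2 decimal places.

OR_MH = Σ(aᵢdᵢ/nᵢ) / Σ(bᵢcᵢ/nᵢ), where nᵢ is the stratum total.
Stratum 1 (2010–2014): n = 448; a·d/n = 47·184/448 = 19.3036; b·c/n = 190·27/448 = 11.4509
Stratum 2 (2015–2019): n = 607; a·d/n = 198·142/607 = 46.3196; b·c/n = 114·153/607 = 28.7348
OR_MH = (19.3036 + 46.3196) / (11.4509 + 28.7348) = 65.6232 / 40.1857 = 1.63300

1.63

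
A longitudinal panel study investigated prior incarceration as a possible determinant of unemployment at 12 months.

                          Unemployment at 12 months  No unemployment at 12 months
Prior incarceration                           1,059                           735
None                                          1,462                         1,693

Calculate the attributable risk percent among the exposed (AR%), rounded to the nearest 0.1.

21.5

Cells: a = 1059, b = 735, c = 1462, d = 1693.
Risk in exposed = 1059/1794 = 0.59030; risk in unexposed = 1462/3155 = 0.46339.
RR = 0.59030/0.46339 = 1.27387
AR% = (RR − 1)/RR × 100 = (1.27387 − 1)/1.27387 × 100 = 21.4991%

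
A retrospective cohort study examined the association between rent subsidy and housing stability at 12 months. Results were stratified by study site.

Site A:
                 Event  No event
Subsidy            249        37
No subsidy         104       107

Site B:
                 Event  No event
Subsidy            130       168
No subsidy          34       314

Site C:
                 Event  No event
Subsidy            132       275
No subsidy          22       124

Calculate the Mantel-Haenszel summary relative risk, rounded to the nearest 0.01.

RR_MH = Σ(aᵢ·n₀ᵢ/nᵢ) / Σ(cᵢ·n₁ᵢ/nᵢ), with n₁ᵢ = aᵢ+bᵢ (exposed), n₀ᵢ = cᵢ+dᵢ (unexposed), nᵢ = n₁ᵢ+n₀ᵢ.
Stratum 1 (Site A): n₁ = 286, n₀ = 211, n = 497; a·n₀/n = 249·211/497 = 105.7123; c·n₁/n = 104·286/497 = 59.8471
Stratum 2 (Site B): n₁ = 298, n₀ = 348, n = 646; a·n₀/n = 130·348/646 = 70.0310; c·n₁/n = 34·298/646 = 15.6842
Stratum 3 (Site C): n₁ = 407, n₀ = 146, n = 553; a·n₀/n = 132·146/553 = 34.8499; c·n₁/n = 22·407/553 = 16.1917
RR_MH = (105.7123 + 70.0310 + 34.8499) / (59.8471 + 15.6842 + 16.1917) = 210.5931 / 91.7230 = 2.29597

2.30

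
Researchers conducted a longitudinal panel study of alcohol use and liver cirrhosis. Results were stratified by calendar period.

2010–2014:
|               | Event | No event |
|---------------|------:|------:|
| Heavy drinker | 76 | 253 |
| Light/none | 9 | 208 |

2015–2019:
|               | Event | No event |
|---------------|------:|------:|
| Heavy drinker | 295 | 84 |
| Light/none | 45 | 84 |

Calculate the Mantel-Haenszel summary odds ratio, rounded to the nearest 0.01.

OR_MH = Σ(aᵢdᵢ/nᵢ) / Σ(bᵢcᵢ/nᵢ), where nᵢ is the stratum total.
Stratum 1 (2010–2014): n = 546; a·d/n = 76·208/546 = 28.9524; b·c/n = 253·9/546 = 4.1703
Stratum 2 (2015–2019): n = 508; a·d/n = 295·84/508 = 48.7795; b·c/n = 84·45/508 = 7.4409
OR_MH = (28.9524 + 48.7795) / (4.1703 + 7.4409) = 77.7319 / 11.6113 = 6.69452

6.69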